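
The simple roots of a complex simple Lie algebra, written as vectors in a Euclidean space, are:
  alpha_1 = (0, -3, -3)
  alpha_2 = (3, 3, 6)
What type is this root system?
Compute the Cartan integers a_ij = 2(alpha_i, alpha_j)/(alpha_j, alpha_j); the resulting 2x2 Cartan matrix is
[[2, -1], [-3, 2]].
The roots have two lengths (squared-length ratio 3:1); the short ones are alpha_{1}. The associated Dynkin diagram is two nodes joined by a triple edge (G_2), so the type is G_2.

G_2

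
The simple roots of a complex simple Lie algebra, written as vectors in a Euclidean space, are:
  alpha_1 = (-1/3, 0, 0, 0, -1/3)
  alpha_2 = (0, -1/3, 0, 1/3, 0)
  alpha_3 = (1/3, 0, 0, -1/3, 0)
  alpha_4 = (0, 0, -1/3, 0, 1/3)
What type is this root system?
Compute the Cartan integers a_ij = 2(alpha_i, alpha_j)/(alpha_j, alpha_j); the resulting 4x4 Cartan matrix is
[[2, 0, -1, -1], [0, 2, -1, 0], [-1, -1, 2, 0], [-1, 0, 0, 2]].
All simple roots have the same length, so the diagram is simply laced. The associated Dynkin diagram is a chain of 4 nodes with single edges (A_4), so the type is A_4 (the algebra sl(5)).

A_4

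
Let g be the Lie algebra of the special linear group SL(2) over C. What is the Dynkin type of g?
This is sl(2), which has dimension 2^2 - 1 = 3 and rank 2 - 1 = 1 (a Cartan subalgebra is the diagonal traceless matrices). In the classification of classical Lie algebras, the special linear algebra sl(n+1) has type A_n; here n = 1, so the Dynkin diagram is a chain of 1 nodes with single edges (A_1). Hence the type is A_1.

A_1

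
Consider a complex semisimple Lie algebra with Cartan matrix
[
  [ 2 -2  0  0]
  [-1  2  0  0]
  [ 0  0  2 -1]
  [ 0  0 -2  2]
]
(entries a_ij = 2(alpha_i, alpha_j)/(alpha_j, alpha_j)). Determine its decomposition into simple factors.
B_2 (so(5)) + B_2 (so(5))

The diagram associated to this matrix has two connected components: the simple roots {alpha_3, alpha_4} form a chain of 2 nodes with a double edge at one end; the terminal node there is the unique short simple root (B_2), and {alpha_1, alpha_2} form a chain of 2 nodes with a double edge at one end; the terminal node there is the unique short simple root (B_2). A semisimple Lie algebra decomposes uniquely as the direct sum of simple ideals, one per connected component of its Dynkin diagram, so g ≅ B_2 ⊕ B_2 (dimension 10 + 10 = 20).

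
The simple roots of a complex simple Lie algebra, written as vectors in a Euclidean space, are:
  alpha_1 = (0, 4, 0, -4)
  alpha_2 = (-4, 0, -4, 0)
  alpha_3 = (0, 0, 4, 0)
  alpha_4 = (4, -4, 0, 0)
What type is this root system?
Compute the Cartan integers a_ij = 2(alpha_i, alpha_j)/(alpha_j, alpha_j); the resulting 4x4 Cartan matrix is
[[2, 0, 0, -1], [0, 2, -2, -1], [0, -1, 2, 0], [-1, -1, 0, 2]].
The roots have two lengths (squared-length ratio 2:1); the short ones are alpha_{3}. The associated Dynkin diagram is a chain of 4 nodes with a double edge at one end; the terminal node there is the unique short simple root (B_4), so the type is B_4 (the algebra so(9)).

B4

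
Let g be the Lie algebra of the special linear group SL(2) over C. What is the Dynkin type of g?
A1

This is sl(2), which has dimension 2^2 - 1 = 3 and rank 2 - 1 = 1 (a Cartan subalgebra is the diagonal traceless matrices). In the classification of classical Lie algebras, the special linear algebra sl(n+1) has type A_n; here n = 1, so the Dynkin diagram is a chain of 1 nodes with single edges (A_1). Hence the type is A_1.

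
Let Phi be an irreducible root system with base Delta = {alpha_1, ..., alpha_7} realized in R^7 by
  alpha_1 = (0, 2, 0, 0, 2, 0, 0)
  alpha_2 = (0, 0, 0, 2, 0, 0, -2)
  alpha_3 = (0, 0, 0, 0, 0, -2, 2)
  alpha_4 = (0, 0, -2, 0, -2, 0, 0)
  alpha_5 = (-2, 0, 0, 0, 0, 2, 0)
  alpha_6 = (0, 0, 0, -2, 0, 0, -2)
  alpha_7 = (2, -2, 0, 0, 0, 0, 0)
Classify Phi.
D_7

Compute the Cartan integers a_ij = 2(alpha_i, alpha_j)/(alpha_j, alpha_j); the resulting 7x7 Cartan matrix is
[[2, 0, 0, -1, 0, 0, -1], [0, 2, -1, 0, 0, 0, 0], [0, -1, 2, 0, -1, -1, 0], [-1, 0, 0, 2, 0, 0, 0], [0, 0, -1, 0, 2, 0, -1], [0, 0, -1, 0, 0, 2, 0], [-1, 0, 0, 0, -1, 0, 2]].
All simple roots have the same length, so the diagram is simply laced. The associated Dynkin diagram is a chain of 5 nodes with a fork of two nodes at one end (D_7), so the type is D_7 (the algebra so(14)).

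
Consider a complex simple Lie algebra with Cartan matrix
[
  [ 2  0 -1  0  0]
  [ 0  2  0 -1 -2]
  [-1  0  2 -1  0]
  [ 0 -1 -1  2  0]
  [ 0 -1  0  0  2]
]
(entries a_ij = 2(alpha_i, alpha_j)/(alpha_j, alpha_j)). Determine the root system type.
The matrix has rank 5 with 2's on the diagonal. Reading the off-diagonal entries as Dynkin edges (a single edge where a_ij = a_ji = -1; a double or triple edge where a_ij * a_ji = 2 or 3), the diagram is a chain of 5 nodes with a double edge at one end; the terminal node there is the unique short simple root (B_5). One simple-root ordering that puts it in standard form is (alpha_1, alpha_3, alpha_4, alpha_2, alpha_5). So the algebra is type B_5, i.e. so(11).

type B_5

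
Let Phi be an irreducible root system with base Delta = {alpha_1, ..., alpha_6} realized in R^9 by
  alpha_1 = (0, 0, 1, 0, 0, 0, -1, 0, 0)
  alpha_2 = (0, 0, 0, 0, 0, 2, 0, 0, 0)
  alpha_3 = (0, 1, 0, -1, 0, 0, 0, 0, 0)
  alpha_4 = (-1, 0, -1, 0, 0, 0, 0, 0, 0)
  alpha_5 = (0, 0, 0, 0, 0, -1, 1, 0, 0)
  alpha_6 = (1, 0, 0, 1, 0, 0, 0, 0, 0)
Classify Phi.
type C_6

Compute the Cartan integers a_ij = 2(alpha_i, alpha_j)/(alpha_j, alpha_j); the resulting 6x6 Cartan matrix is
[[2, 0, 0, -1, -1, 0], [0, 2, 0, 0, -2, 0], [0, 0, 2, 0, 0, -1], [-1, 0, 0, 2, 0, -1], [-1, -1, 0, 0, 2, 0], [0, 0, -1, -1, 0, 2]].
The roots have two lengths (squared-length ratio 2:1); the short ones are alpha_{1,3,4,5,6}. The associated Dynkin diagram is a chain of 6 nodes with a double edge at one end; the terminal node there is the unique long simple root (C_6), so the type is C_6 (the algebra sp(12)).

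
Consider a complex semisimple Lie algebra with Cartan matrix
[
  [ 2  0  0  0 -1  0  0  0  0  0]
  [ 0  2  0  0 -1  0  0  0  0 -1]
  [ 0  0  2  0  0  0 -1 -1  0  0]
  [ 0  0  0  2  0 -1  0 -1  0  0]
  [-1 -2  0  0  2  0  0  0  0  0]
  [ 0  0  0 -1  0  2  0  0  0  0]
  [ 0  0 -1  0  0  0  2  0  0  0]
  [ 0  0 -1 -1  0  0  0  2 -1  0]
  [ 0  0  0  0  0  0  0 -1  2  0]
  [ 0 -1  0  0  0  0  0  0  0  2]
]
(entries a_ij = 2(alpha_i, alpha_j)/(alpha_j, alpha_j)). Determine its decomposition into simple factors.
The diagram associated to this matrix has two connected components: the simple roots {alpha_3, alpha_4, alpha_6, alpha_7, alpha_8, alpha_9} form a chain of 5 nodes with one extra node attached to the third node from one end (E_6), and {alpha_1, alpha_2, alpha_5, alpha_10} form a chain of 4 nodes with a double edge between the middle two (F_4). A semisimple Lie algebra decomposes uniquely as the direct sum of simple ideals, one per connected component of its Dynkin diagram, so g ≅ E_6 ⊕ F_4 (dimension 78 + 52 = 130).

E6 ⊕ F4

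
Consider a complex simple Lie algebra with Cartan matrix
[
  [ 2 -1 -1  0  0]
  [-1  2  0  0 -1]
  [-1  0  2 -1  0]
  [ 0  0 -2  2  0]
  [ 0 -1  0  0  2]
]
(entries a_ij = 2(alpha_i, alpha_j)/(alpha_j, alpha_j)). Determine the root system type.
The matrix has rank 5 with 2's on the diagonal. Reading the off-diagonal entries as Dynkin edges (a single edge where a_ij = a_ji = -1; a double or triple edge where a_ij * a_ji = 2 or 3), the diagram is a chain of 5 nodes with a double edge at one end; the terminal node there is the unique long simple root (C_5). One simple-root ordering that puts it in standard form is (alpha_5, alpha_2, alpha_1, alpha_3, alpha_4). So the algebra is type C_5, i.e. sp(10).

C5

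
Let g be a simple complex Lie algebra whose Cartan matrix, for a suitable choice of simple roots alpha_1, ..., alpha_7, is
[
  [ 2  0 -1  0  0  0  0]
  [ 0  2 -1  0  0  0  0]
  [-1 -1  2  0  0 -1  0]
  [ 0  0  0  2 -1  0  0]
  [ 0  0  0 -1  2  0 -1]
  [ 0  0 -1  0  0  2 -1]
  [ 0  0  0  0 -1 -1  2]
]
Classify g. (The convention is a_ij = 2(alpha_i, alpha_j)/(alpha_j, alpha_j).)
D_7

The matrix has rank 7 with 2's on the diagonal. Reading the off-diagonal entries as Dynkin edges (a single edge where a_ij = a_ji = -1; a double or triple edge where a_ij * a_ji = 2 or 3), the diagram is a chain of 5 nodes with a fork of two nodes at one end (D_7). One simple-root ordering that puts it in standard form is (alpha_4, alpha_5, alpha_7, alpha_6, alpha_3, alpha_1, alpha_2). So the algebra is type D_7, i.e. so(14).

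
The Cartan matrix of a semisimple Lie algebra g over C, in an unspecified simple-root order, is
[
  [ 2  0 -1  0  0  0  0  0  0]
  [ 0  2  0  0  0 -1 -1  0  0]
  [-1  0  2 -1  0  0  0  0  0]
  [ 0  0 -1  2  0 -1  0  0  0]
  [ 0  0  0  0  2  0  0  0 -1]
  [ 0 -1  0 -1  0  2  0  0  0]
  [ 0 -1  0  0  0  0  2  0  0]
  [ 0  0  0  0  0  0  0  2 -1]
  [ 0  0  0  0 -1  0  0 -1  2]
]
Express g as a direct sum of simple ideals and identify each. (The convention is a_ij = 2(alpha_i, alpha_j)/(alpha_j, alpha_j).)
A_3 + A_6

The diagram associated to this matrix has two connected components: the simple roots {alpha_5, alpha_8, alpha_9} form a chain of 3 nodes with single edges (A_3), and {alpha_1, alpha_2, alpha_3, alpha_4, alpha_6, alpha_7} form a chain of 6 nodes with single edges (A_6). A semisimple Lie algebra decomposes uniquely as the direct sum of simple ideals, one per connected component of its Dynkin diagram, so g ≅ A_3 ⊕ A_6 (dimension 15 + 48 = 63).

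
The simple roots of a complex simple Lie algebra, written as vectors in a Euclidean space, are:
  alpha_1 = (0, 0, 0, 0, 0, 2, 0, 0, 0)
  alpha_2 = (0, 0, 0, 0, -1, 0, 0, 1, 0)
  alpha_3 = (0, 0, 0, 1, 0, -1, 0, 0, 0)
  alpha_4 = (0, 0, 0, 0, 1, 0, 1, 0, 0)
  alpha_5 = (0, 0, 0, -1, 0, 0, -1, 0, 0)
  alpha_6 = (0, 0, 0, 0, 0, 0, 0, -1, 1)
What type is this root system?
C6

Compute the Cartan integers a_ij = 2(alpha_i, alpha_j)/(alpha_j, alpha_j); the resulting 6x6 Cartan matrix is
[[2, 0, -2, 0, 0, 0], [0, 2, 0, -1, 0, -1], [-1, 0, 2, 0, -1, 0], [0, -1, 0, 2, -1, 0], [0, 0, -1, -1, 2, 0], [0, -1, 0, 0, 0, 2]].
The roots have two lengths (squared-length ratio 2:1); the short ones are alpha_{2,3,4,5,6}. The associated Dynkin diagram is a chain of 6 nodes with a double edge at one end; the terminal node there is the unique long simple root (C_6), so the type is C_6 (the algebra sp(12)).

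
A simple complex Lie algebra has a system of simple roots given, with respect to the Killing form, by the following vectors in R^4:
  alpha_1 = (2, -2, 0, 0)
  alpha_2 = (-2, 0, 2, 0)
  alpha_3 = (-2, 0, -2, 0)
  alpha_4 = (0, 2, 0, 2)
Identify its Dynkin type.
D_4

Compute the Cartan integers a_ij = 2(alpha_i, alpha_j)/(alpha_j, alpha_j); the resulting 4x4 Cartan matrix is
[[2, -1, -1, -1], [-1, 2, 0, 0], [-1, 0, 2, 0], [-1, 0, 0, 2]].
All simple roots have the same length, so the diagram is simply laced. The associated Dynkin diagram is a chain of 2 nodes with a fork of two nodes at one end (D_4), so the type is D_4 (the algebra so(8)).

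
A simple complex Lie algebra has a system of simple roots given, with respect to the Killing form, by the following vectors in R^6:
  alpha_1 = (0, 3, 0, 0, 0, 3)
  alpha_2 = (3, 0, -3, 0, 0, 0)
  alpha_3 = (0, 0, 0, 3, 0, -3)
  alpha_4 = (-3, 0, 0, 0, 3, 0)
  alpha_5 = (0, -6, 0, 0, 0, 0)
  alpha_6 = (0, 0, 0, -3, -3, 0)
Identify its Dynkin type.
C_6

Compute the Cartan integers a_ij = 2(alpha_i, alpha_j)/(alpha_j, alpha_j); the resulting 6x6 Cartan matrix is
[[2, 0, -1, 0, -1, 0], [0, 2, 0, -1, 0, 0], [-1, 0, 2, 0, 0, -1], [0, -1, 0, 2, 0, -1], [-2, 0, 0, 0, 2, 0], [0, 0, -1, -1, 0, 2]].
The roots have two lengths (squared-length ratio 2:1); the short ones are alpha_{1,2,3,4,6}. The associated Dynkin diagram is a chain of 6 nodes with a double edge at one end; the terminal node there is the unique long simple root (C_6), so the type is C_6 (the algebra sp(12)).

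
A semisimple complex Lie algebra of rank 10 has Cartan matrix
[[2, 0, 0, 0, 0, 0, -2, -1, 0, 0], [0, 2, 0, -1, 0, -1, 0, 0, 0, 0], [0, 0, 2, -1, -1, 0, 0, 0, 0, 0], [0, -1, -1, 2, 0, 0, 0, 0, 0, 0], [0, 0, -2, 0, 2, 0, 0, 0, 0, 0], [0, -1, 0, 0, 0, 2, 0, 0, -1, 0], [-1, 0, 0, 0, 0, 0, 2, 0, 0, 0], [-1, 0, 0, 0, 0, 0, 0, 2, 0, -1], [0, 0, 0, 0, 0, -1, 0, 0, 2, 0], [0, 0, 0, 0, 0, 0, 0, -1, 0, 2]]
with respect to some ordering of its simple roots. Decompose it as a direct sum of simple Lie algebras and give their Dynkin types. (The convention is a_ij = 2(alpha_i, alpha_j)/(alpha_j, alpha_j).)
The diagram associated to this matrix has two connected components: the simple roots {alpha_1, alpha_7, alpha_8, alpha_10} form a chain of 4 nodes with a double edge at one end; the terminal node there is the unique short simple root (B_4), and {alpha_2, alpha_3, alpha_4, alpha_5, alpha_6, alpha_9} form a chain of 6 nodes with a double edge at one end; the terminal node there is the unique long simple root (C_6). A semisimple Lie algebra decomposes uniquely as the direct sum of simple ideals, one per connected component of its Dynkin diagram, so g ≅ B_4 ⊕ C_6 (dimension 36 + 78 = 114).

B4 + C6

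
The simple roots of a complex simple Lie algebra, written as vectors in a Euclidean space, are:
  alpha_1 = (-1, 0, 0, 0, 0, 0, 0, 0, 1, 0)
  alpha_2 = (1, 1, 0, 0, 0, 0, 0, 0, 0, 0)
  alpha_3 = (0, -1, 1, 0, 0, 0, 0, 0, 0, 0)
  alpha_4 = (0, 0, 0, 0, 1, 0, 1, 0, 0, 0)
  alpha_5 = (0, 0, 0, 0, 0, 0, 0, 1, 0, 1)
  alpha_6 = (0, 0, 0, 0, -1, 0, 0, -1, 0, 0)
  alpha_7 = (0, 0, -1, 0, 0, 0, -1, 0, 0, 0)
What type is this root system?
A_7 (sl(8))

Compute the Cartan integers a_ij = 2(alpha_i, alpha_j)/(alpha_j, alpha_j); the resulting 7x7 Cartan matrix is
[[2, -1, 0, 0, 0, 0, 0], [-1, 2, -1, 0, 0, 0, 0], [0, -1, 2, 0, 0, 0, -1], [0, 0, 0, 2, 0, -1, -1], [0, 0, 0, 0, 2, -1, 0], [0, 0, 0, -1, -1, 2, 0], [0, 0, -1, -1, 0, 0, 2]].
All simple roots have the same length, so the diagram is simply laced. The associated Dynkin diagram is a chain of 7 nodes with single edges (A_7), so the type is A_7 (the algebra sl(8)).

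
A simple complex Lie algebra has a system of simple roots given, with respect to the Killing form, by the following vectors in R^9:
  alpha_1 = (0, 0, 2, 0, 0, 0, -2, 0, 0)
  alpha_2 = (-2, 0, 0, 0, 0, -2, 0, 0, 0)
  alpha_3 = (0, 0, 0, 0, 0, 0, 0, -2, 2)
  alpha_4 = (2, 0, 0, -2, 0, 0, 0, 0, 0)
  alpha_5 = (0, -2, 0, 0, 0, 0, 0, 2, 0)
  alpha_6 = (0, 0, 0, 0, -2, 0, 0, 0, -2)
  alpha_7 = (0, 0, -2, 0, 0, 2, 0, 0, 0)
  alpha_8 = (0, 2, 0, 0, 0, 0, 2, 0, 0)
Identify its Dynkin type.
A8

Compute the Cartan integers a_ij = 2(alpha_i, alpha_j)/(alpha_j, alpha_j); the resulting 8x8 Cartan matrix is
[[2, 0, 0, 0, 0, 0, -1, -1], [0, 2, 0, -1, 0, 0, -1, 0], [0, 0, 2, 0, -1, -1, 0, 0], [0, -1, 0, 2, 0, 0, 0, 0], [0, 0, -1, 0, 2, 0, 0, -1], [0, 0, -1, 0, 0, 2, 0, 0], [-1, -1, 0, 0, 0, 0, 2, 0], [-1, 0, 0, 0, -1, 0, 0, 2]].
All simple roots have the same length, so the diagram is simply laced. The associated Dynkin diagram is a chain of 8 nodes with single edges (A_8), so the type is A_8 (the algebra sl(9)).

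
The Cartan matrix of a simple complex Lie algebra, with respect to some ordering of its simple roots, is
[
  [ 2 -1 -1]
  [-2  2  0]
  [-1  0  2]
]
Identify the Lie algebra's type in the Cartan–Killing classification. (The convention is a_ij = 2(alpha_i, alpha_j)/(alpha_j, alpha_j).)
C_3 (sp(6))

The matrix has rank 3 with 2's on the diagonal. Reading the off-diagonal entries as Dynkin edges (a single edge where a_ij = a_ji = -1; a double or triple edge where a_ij * a_ji = 2 or 3), the diagram is a chain of 3 nodes with a double edge at one end; the terminal node there is the unique long simple root (C_3). One simple-root ordering that puts it in standard form is (alpha_3, alpha_1, alpha_2). So the algebra is type C_3, i.e. sp(6).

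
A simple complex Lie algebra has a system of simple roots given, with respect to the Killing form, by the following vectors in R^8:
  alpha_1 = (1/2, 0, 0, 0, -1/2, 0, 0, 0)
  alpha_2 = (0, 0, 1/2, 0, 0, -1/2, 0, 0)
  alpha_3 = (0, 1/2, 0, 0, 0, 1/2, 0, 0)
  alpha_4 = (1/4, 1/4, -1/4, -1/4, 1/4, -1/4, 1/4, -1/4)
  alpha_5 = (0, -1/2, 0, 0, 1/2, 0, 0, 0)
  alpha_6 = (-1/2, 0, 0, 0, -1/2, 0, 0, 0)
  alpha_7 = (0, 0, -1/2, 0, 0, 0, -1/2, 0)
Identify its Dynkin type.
type E_7

Compute the Cartan integers a_ij = 2(alpha_i, alpha_j)/(alpha_j, alpha_j); the resulting 7x7 Cartan matrix is
[[2, 0, 0, 0, -1, 0, 0], [0, 2, -1, 0, 0, 0, -1], [0, -1, 2, 0, -1, 0, 0], [0, 0, 0, 2, 0, -1, 0], [-1, 0, -1, 0, 2, -1, 0], [0, 0, 0, -1, -1, 2, 0], [0, -1, 0, 0, 0, 0, 2]].
All simple roots have the same length, so the diagram is simply laced. The associated Dynkin diagram is a chain of 6 nodes with one extra node attached to the third node from one end (E_7), so the type is E_7.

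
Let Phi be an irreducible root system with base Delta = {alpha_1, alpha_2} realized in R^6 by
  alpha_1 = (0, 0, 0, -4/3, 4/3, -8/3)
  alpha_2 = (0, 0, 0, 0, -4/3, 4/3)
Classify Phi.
G_2

Compute the Cartan integers a_ij = 2(alpha_i, alpha_j)/(alpha_j, alpha_j); the resulting 2x2 Cartan matrix is
[[2, -3], [-1, 2]].
The roots have two lengths (squared-length ratio 3:1); the short ones are alpha_{2}. The associated Dynkin diagram is two nodes joined by a triple edge (G_2), so the type is G_2.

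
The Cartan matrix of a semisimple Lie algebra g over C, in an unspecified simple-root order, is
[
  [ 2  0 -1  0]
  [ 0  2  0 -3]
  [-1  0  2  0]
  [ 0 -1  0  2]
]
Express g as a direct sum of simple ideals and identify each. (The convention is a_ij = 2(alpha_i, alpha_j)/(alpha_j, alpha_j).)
The diagram associated to this matrix has two connected components: the simple roots {alpha_1, alpha_3} form a chain of 2 nodes with single edges (A_2), and {alpha_2, alpha_4} form two nodes joined by a triple edge (G_2). A semisimple Lie algebra decomposes uniquely as the direct sum of simple ideals, one per connected component of its Dynkin diagram, so g ≅ A_2 ⊕ G_2 (dimension 8 + 14 = 22).

A2 + G2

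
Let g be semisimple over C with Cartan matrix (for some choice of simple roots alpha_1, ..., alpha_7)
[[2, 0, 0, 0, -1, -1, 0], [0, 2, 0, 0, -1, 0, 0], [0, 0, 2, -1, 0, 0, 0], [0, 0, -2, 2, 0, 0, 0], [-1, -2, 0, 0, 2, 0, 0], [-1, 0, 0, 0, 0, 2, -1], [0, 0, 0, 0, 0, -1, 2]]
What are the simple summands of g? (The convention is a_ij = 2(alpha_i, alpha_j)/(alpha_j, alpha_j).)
B_2 (so(5)) ⊕ B_5 (so(11))

The diagram associated to this matrix has two connected components: the simple roots {alpha_3, alpha_4} form a chain of 2 nodes with a double edge at one end; the terminal node there is the unique short simple root (B_2), and {alpha_1, alpha_2, alpha_5, alpha_6, alpha_7} form a chain of 5 nodes with a double edge at one end; the terminal node there is the unique short simple root (B_5). A semisimple Lie algebra decomposes uniquely as the direct sum of simple ideals, one per connected component of its Dynkin diagram, so g ≅ B_2 ⊕ B_5 (dimension 10 + 55 = 65).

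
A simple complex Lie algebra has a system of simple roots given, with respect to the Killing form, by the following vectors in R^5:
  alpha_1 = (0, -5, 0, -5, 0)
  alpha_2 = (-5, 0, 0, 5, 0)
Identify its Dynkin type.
A_2 (sl(3))

Compute the Cartan integers a_ij = 2(alpha_i, alpha_j)/(alpha_j, alpha_j); the resulting 2x2 Cartan matrix is
[[2, -1], [-1, 2]].
All simple roots have the same length, so the diagram is simply laced. The associated Dynkin diagram is a chain of 2 nodes with single edges (A_2), so the type is A_2 (the algebra sl(3)).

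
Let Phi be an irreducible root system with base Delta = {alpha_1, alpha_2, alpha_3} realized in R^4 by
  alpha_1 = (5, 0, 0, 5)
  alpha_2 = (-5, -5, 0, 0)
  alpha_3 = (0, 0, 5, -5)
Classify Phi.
A_3 (sl(4))

Compute the Cartan integers a_ij = 2(alpha_i, alpha_j)/(alpha_j, alpha_j); the resulting 3x3 Cartan matrix is
[[2, -1, -1], [-1, 2, 0], [-1, 0, 2]].
All simple roots have the same length, so the diagram is simply laced. The associated Dynkin diagram is a chain of 3 nodes with single edges (A_3), so the type is A_3 (the algebra sl(4)).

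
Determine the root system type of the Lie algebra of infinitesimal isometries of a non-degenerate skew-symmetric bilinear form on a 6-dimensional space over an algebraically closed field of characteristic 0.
C_3

This is sp(6), which has dimension 6(6+1)/2 = 21 and rank 6/2 = 3. In the classification of classical Lie algebras, the symplectic algebra sp(2n) has type C_n; here n = 3, so the Dynkin diagram is a chain of 3 nodes with a double edge at one end; the terminal node there is the unique long simple root (C_3). Hence the type is C_3.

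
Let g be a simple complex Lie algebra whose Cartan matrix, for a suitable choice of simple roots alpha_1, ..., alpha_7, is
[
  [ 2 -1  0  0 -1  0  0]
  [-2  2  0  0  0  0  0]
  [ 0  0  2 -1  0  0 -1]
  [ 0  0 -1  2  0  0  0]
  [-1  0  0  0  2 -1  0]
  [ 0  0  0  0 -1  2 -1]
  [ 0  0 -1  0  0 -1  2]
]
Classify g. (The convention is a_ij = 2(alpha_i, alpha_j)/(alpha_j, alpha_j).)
The matrix has rank 7 with 2's on the diagonal. Reading the off-diagonal entries as Dynkin edges (a single edge where a_ij = a_ji = -1; a double or triple edge where a_ij * a_ji = 2 or 3), the diagram is a chain of 7 nodes with a double edge at one end; the terminal node there is the unique long simple root (C_7). One simple-root ordering that puts it in standard form is (alpha_4, alpha_3, alpha_7, alpha_6, alpha_5, alpha_1, alpha_2). So the algebra is type C_7, i.e. sp(14).

type C_7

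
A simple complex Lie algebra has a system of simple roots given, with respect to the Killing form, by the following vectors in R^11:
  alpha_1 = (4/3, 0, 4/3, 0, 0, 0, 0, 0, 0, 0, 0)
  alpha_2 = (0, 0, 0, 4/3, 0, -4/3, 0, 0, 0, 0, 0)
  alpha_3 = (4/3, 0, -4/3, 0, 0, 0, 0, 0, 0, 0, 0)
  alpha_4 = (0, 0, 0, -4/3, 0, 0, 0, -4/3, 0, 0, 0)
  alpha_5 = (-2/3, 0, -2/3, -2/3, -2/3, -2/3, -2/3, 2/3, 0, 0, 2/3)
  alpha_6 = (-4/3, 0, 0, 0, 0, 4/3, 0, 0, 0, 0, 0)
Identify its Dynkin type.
Compute the Cartan integers a_ij = 2(alpha_i, alpha_j)/(alpha_j, alpha_j); the resulting 6x6 Cartan matrix is
[[2, 0, 0, 0, -1, -1], [0, 2, 0, -1, 0, -1], [0, 0, 2, 0, 0, -1], [0, -1, 0, 2, 0, 0], [-1, 0, 0, 0, 2, 0], [-1, -1, -1, 0, 0, 2]].
All simple roots have the same length, so the diagram is simply laced. The associated Dynkin diagram is a chain of 5 nodes with one extra node attached to the third node from one end (E_6), so the type is E_6.

E_6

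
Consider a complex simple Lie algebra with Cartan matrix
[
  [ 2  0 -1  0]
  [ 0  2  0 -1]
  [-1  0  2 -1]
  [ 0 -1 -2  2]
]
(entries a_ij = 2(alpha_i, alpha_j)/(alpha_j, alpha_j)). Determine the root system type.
The matrix has rank 4 with 2's on the diagonal. Reading the off-diagonal entries as Dynkin edges (a single edge where a_ij = a_ji = -1; a double or triple edge where a_ij * a_ji = 2 or 3), the diagram is a chain of 4 nodes with a double edge between the middle two (F_4). One simple-root ordering that puts it in standard form is (alpha_2, alpha_4, alpha_3, alpha_1). So the algebra is type F_4.

F4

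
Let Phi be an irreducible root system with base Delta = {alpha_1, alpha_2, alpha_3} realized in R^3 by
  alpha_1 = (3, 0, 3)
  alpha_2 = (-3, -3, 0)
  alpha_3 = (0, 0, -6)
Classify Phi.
C_3 (sp(6))

Compute the Cartan integers a_ij = 2(alpha_i, alpha_j)/(alpha_j, alpha_j); the resulting 3x3 Cartan matrix is
[[2, -1, -1], [-1, 2, 0], [-2, 0, 2]].
The roots have two lengths (squared-length ratio 2:1); the short ones are alpha_{1,2}. The associated Dynkin diagram is a chain of 3 nodes with a double edge at one end; the terminal node there is the unique long simple root (C_3), so the type is C_3 (the algebra sp(6)).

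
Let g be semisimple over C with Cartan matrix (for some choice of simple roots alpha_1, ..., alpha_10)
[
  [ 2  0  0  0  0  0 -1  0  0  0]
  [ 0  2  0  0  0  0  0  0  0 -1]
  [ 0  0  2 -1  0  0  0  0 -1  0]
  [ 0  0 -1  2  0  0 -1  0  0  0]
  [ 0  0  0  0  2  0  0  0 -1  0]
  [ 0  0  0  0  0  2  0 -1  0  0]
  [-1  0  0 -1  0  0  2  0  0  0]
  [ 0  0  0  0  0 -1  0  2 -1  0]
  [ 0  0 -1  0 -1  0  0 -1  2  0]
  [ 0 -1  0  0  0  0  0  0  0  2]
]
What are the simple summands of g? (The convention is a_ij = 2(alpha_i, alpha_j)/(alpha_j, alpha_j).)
The diagram associated to this matrix has two connected components: the simple roots {alpha_2, alpha_10} form a chain of 2 nodes with single edges (A_2), and {alpha_1, alpha_3, alpha_4, alpha_5, alpha_6, alpha_7, alpha_8, alpha_9} form a chain of 7 nodes with one extra node attached to the third node from one end (E_8). A semisimple Lie algebra decomposes uniquely as the direct sum of simple ideals, one per connected component of its Dynkin diagram, so g ≅ A_2 ⊕ E_8 (dimension 8 + 248 = 256).

A2 ⊕ E8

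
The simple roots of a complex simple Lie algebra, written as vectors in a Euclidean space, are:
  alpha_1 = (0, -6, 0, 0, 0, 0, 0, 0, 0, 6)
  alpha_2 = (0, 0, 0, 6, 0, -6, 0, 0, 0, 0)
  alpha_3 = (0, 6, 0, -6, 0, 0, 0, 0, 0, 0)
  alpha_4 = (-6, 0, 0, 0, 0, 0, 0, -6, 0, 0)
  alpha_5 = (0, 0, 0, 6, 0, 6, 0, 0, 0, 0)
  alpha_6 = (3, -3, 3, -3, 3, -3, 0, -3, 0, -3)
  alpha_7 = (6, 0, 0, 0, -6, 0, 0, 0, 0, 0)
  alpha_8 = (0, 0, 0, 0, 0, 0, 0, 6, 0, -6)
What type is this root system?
Compute the Cartan integers a_ij = 2(alpha_i, alpha_j)/(alpha_j, alpha_j); the resulting 8x8 Cartan matrix is
[[2, 0, -1, 0, 0, 0, 0, -1], [0, 2, -1, 0, 0, 0, 0, 0], [-1, -1, 2, 0, -1, 0, 0, 0], [0, 0, 0, 2, 0, 0, -1, -1], [0, 0, -1, 0, 2, -1, 0, 0], [0, 0, 0, 0, -1, 2, 0, 0], [0, 0, 0, -1, 0, 0, 2, 0], [-1, 0, 0, -1, 0, 0, 0, 2]].
All simple roots have the same length, so the diagram is simply laced. The associated Dynkin diagram is a chain of 7 nodes with one extra node attached to the third node from one end (E_8), so the type is E_8.

E8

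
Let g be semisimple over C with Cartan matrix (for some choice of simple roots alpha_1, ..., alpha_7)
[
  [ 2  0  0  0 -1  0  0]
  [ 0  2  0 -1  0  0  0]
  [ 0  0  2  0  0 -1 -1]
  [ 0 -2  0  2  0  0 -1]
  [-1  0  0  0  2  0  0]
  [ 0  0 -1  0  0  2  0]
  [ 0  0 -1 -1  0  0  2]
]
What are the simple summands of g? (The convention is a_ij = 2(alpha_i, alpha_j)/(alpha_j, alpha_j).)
A2 ⊕ B5

The diagram associated to this matrix has two connected components: the simple roots {alpha_1, alpha_5} form a chain of 2 nodes with single edges (A_2), and {alpha_2, alpha_3, alpha_4, alpha_6, alpha_7} form a chain of 5 nodes with a double edge at one end; the terminal node there is the unique short simple root (B_5). A semisimple Lie algebra decomposes uniquely as the direct sum of simple ideals, one per connected component of its Dynkin diagram, so g ≅ A_2 ⊕ B_5 (dimension 8 + 55 = 63).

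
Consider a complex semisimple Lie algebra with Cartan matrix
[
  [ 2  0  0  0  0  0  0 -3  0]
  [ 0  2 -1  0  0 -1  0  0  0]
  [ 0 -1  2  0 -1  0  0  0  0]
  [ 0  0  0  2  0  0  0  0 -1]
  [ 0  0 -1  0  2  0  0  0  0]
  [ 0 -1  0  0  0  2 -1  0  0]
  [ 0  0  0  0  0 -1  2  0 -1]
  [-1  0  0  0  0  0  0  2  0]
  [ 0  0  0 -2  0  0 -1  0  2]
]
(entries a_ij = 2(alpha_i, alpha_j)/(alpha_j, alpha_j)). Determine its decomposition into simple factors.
The diagram associated to this matrix has two connected components: the simple roots {alpha_2, alpha_3, alpha_4, alpha_5, alpha_6, alpha_7, alpha_9} form a chain of 7 nodes with a double edge at one end; the terminal node there is the unique short simple root (B_7), and {alpha_1, alpha_8} form two nodes joined by a triple edge (G_2). A semisimple Lie algebra decomposes uniquely as the direct sum of simple ideals, one per connected component of its Dynkin diagram, so g ≅ B_7 ⊕ G_2 (dimension 105 + 14 = 119).

type B_7 + type G_2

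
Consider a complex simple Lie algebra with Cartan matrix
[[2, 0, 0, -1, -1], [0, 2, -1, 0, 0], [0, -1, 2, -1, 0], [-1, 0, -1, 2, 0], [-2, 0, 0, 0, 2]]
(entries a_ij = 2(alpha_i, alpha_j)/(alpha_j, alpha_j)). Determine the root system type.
The matrix has rank 5 with 2's on the diagonal. Reading the off-diagonal entries as Dynkin edges (a single edge where a_ij = a_ji = -1; a double or triple edge where a_ij * a_ji = 2 or 3), the diagram is a chain of 5 nodes with a double edge at one end; the terminal node there is the unique long simple root (C_5). One simple-root ordering that puts it in standard form is (alpha_2, alpha_3, alpha_4, alpha_1, alpha_5). So the algebra is type C_5, i.e. sp(10).

C5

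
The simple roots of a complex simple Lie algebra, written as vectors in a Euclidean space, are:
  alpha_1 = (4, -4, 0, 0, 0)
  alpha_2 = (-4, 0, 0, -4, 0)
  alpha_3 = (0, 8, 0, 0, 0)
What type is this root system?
Compute the Cartan integers a_ij = 2(alpha_i, alpha_j)/(alpha_j, alpha_j); the resulting 3x3 Cartan matrix is
[[2, -1, -1], [-1, 2, 0], [-2, 0, 2]].
The roots have two lengths (squared-length ratio 2:1); the short ones are alpha_{1,2}. The associated Dynkin diagram is a chain of 3 nodes with a double edge at one end; the terminal node there is the unique long simple root (C_3), so the type is C_3 (the algebra sp(6)).

C_3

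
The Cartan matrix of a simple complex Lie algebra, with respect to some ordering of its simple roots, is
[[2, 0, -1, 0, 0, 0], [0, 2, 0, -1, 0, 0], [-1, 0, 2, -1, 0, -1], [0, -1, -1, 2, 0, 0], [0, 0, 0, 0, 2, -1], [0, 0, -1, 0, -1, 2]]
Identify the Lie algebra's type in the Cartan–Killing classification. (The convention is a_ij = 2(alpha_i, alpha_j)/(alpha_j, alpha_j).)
E6

The matrix has rank 6 with 2's on the diagonal. Reading the off-diagonal entries as Dynkin edges (a single edge where a_ij = a_ji = -1; a double or triple edge where a_ij * a_ji = 2 or 3), the diagram is a chain of 5 nodes with one extra node attached to the third node from one end (E_6). One simple-root ordering that puts it in standard form is (alpha_5, alpha_1, alpha_6, alpha_3, alpha_4, alpha_2). So the algebra is type E_6.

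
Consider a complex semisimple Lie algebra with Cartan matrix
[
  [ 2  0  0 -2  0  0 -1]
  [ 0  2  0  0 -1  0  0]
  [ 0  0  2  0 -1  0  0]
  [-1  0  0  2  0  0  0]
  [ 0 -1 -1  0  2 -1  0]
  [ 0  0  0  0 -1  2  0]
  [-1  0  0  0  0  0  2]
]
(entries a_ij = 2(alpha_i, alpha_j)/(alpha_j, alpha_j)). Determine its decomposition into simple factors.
The diagram associated to this matrix has two connected components: the simple roots {alpha_1, alpha_4, alpha_7} form a chain of 3 nodes with a double edge at one end; the terminal node there is the unique short simple root (B_3), and {alpha_2, alpha_3, alpha_5, alpha_6} form a chain of 2 nodes with a fork of two nodes at one end (D_4). A semisimple Lie algebra decomposes uniquely as the direct sum of simple ideals, one per connected component of its Dynkin diagram, so g ≅ B_3 ⊕ D_4 (dimension 21 + 28 = 49).

type B_3 ⊕ type D_4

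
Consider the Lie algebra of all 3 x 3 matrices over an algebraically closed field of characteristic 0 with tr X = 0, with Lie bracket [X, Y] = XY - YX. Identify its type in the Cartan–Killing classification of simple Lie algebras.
A2

This is sl(3), which has dimension 3^2 - 1 = 8 and rank 3 - 1 = 2 (a Cartan subalgebra is the diagonal traceless matrices). In the classification of classical Lie algebras, the special linear algebra sl(n+1) has type A_n; here n = 2, so the Dynkin diagram is a chain of 2 nodes with single edges (A_2). Hence the type is A_2.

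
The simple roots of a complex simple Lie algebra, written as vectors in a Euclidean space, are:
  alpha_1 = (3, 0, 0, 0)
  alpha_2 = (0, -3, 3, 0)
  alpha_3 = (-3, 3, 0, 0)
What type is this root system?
B3

Compute the Cartan integers a_ij = 2(alpha_i, alpha_j)/(alpha_j, alpha_j); the resulting 3x3 Cartan matrix is
[[2, 0, -1], [0, 2, -1], [-2, -1, 2]].
The roots have two lengths (squared-length ratio 2:1); the short ones are alpha_{1}. The associated Dynkin diagram is a chain of 3 nodes with a double edge at one end; the terminal node there is the unique short simple root (B_3), so the type is B_3 (the algebra so(7)).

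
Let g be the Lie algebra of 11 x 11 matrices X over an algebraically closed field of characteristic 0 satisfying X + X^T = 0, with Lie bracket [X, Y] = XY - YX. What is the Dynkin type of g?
type B_5

This is so(11) with 11 odd, which has dimension 11(11-1)/2 = 55 and rank (11-1)/2 = 5. In the classification of classical Lie algebras, the orthogonal algebra so(2n+1) in an odd number of variables has type B_n; here n = 5, so the Dynkin diagram is a chain of 5 nodes with a double edge at one end; the terminal node there is the unique short simple root (B_5). Hence the type is B_5.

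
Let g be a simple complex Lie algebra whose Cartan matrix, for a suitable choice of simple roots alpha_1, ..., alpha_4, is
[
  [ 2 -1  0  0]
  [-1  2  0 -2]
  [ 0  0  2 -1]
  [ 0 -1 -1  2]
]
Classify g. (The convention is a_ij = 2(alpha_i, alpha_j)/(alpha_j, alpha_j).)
The matrix has rank 4 with 2's on the diagonal. Reading the off-diagonal entries as Dynkin edges (a single edge where a_ij = a_ji = -1; a double or triple edge where a_ij * a_ji = 2 or 3), the diagram is a chain of 4 nodes with a double edge between the middle two (F_4). One simple-root ordering that puts it in standard form is (alpha_1, alpha_2, alpha_4, alpha_3). So the algebra is type F_4.

F4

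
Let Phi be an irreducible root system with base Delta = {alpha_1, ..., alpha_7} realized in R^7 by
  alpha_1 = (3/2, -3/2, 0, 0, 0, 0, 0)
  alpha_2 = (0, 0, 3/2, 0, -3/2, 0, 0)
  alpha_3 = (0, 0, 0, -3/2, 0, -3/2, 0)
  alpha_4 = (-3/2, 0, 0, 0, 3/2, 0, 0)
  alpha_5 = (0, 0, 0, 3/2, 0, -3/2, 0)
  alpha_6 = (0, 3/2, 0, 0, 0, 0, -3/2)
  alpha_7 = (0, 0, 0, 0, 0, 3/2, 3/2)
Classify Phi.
D_7

Compute the Cartan integers a_ij = 2(alpha_i, alpha_j)/(alpha_j, alpha_j); the resulting 7x7 Cartan matrix is
[[2, 0, 0, -1, 0, -1, 0], [0, 2, 0, -1, 0, 0, 0], [0, 0, 2, 0, 0, 0, -1], [-1, -1, 0, 2, 0, 0, 0], [0, 0, 0, 0, 2, 0, -1], [-1, 0, 0, 0, 0, 2, -1], [0, 0, -1, 0, -1, -1, 2]].
All simple roots have the same length, so the diagram is simply laced. The associated Dynkin diagram is a chain of 5 nodes with a fork of two nodes at one end (D_7), so the type is D_7 (the algebra so(14)).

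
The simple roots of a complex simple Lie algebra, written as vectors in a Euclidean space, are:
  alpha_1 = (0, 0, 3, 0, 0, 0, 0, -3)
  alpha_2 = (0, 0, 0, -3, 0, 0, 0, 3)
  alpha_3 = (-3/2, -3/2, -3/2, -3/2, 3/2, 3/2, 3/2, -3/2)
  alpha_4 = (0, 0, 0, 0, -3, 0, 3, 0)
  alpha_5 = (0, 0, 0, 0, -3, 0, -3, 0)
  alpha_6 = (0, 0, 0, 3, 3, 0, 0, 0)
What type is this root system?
Compute the Cartan integers a_ij = 2(alpha_i, alpha_j)/(alpha_j, alpha_j); the resulting 6x6 Cartan matrix is
[[2, -1, 0, 0, 0, 0], [-1, 2, 0, 0, 0, -1], [0, 0, 2, 0, -1, 0], [0, 0, 0, 2, 0, -1], [0, 0, -1, 0, 2, -1], [0, -1, 0, -1, -1, 2]].
All simple roots have the same length, so the diagram is simply laced. The associated Dynkin diagram is a chain of 5 nodes with one extra node attached to the third node from one end (E_6), so the type is E_6.

type E_6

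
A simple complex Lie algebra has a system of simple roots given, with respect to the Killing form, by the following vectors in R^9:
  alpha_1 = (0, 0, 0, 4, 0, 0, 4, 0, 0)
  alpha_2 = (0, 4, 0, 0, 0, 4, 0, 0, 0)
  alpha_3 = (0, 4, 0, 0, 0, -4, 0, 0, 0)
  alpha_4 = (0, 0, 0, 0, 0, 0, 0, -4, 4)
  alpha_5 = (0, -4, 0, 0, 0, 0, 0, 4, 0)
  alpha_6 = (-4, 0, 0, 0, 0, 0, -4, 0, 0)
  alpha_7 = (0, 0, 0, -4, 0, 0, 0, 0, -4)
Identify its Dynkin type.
Compute the Cartan integers a_ij = 2(alpha_i, alpha_j)/(alpha_j, alpha_j); the resulting 7x7 Cartan matrix is
[[2, 0, 0, 0, 0, -1, -1], [0, 2, 0, 0, -1, 0, 0], [0, 0, 2, 0, -1, 0, 0], [0, 0, 0, 2, -1, 0, -1], [0, -1, -1, -1, 2, 0, 0], [-1, 0, 0, 0, 0, 2, 0], [-1, 0, 0, -1, 0, 0, 2]].
All simple roots have the same length, so the diagram is simply laced. The associated Dynkin diagram is a chain of 5 nodes with a fork of two nodes at one end (D_7), so the type is D_7 (the algebra so(14)).

D7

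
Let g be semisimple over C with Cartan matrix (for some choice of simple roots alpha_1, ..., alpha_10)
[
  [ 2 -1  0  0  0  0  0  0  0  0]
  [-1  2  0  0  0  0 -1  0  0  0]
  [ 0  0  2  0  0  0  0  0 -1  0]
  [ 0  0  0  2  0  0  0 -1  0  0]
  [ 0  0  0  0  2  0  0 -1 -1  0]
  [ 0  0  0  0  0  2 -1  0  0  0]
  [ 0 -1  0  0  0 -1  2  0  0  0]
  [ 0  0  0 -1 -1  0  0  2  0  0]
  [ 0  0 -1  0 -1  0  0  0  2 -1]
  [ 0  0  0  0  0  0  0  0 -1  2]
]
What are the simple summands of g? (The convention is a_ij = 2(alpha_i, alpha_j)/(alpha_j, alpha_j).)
The diagram associated to this matrix has two connected components: the simple roots {alpha_1, alpha_2, alpha_6, alpha_7} form a chain of 4 nodes with single edges (A_4), and {alpha_3, alpha_4, alpha_5, alpha_8, alpha_9, alpha_10} form a chain of 4 nodes with a fork of two nodes at one end (D_6). A semisimple Lie algebra decomposes uniquely as the direct sum of simple ideals, one per connected component of its Dynkin diagram, so g ≅ A_4 ⊕ D_6 (dimension 24 + 66 = 90).

A4 + D6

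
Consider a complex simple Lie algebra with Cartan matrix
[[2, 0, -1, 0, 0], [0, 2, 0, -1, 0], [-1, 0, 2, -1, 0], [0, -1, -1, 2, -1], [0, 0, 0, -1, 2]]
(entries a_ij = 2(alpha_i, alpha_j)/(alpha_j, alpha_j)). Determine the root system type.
The matrix has rank 5 with 2's on the diagonal. Reading the off-diagonal entries as Dynkin edges (a single edge where a_ij = a_ji = -1; a double or triple edge where a_ij * a_ji = 2 or 3), the diagram is a chain of 3 nodes with a fork of two nodes at one end (D_5). One simple-root ordering that puts it in standard form is (alpha_1, alpha_3, alpha_4, alpha_5, alpha_2). So the algebra is type D_5, i.e. so(10).

D5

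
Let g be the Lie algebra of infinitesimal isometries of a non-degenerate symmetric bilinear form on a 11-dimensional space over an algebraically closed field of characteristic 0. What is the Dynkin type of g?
This is so(11) with 11 odd, which has dimension 11(11-1)/2 = 55 and rank (11-1)/2 = 5. In the classification of classical Lie algebras, the orthogonal algebra so(2n+1) in an odd number of variables has type B_n; here n = 5, so the Dynkin diagram is a chain of 5 nodes with a double edge at one end; the terminal node there is the unique short simple root (B_5). Hence the type is B_5.

B_5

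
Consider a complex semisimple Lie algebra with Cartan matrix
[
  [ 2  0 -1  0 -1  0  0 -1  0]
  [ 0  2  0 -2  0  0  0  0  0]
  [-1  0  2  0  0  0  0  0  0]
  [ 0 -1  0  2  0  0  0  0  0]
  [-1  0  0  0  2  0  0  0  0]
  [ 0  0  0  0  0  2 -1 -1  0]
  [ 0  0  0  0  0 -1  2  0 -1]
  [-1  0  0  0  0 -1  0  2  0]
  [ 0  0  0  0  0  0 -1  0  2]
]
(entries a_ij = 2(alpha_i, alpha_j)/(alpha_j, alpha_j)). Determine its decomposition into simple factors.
The diagram associated to this matrix has two connected components: the simple roots {alpha_2, alpha_4} form a chain of 2 nodes with a double edge at one end; the terminal node there is the unique short simple root (B_2), and {alpha_1, alpha_3, alpha_5, alpha_6, alpha_7, alpha_8, alpha_9} form a chain of 5 nodes with a fork of two nodes at one end (D_7). A semisimple Lie algebra decomposes uniquely as the direct sum of simple ideals, one per connected component of its Dynkin diagram, so g ≅ B_2 ⊕ D_7 (dimension 10 + 91 = 101).

B_2 (so(5)) ⊕ D_7 (so(14))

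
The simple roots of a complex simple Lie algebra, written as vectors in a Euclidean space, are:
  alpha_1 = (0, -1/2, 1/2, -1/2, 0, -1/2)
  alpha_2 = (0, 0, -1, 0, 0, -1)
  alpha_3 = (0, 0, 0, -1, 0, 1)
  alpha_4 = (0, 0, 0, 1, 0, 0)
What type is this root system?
Compute the Cartan integers a_ij = 2(alpha_i, alpha_j)/(alpha_j, alpha_j); the resulting 4x4 Cartan matrix is
[[2, 0, 0, -1], [0, 2, -1, 0], [0, -1, 2, -2], [-1, 0, -1, 2]].
The roots have two lengths (squared-length ratio 2:1); the short ones are alpha_{1,4}. The associated Dynkin diagram is a chain of 4 nodes with a double edge between the middle two (F_4), so the type is F_4.

F_4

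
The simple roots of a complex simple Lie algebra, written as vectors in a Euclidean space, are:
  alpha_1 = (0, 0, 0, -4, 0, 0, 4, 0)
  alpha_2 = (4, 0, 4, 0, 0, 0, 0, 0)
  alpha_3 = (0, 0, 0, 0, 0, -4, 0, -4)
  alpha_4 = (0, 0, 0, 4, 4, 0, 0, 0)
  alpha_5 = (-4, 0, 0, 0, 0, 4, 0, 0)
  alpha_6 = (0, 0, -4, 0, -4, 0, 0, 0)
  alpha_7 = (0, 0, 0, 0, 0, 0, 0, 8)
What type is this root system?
Compute the Cartan integers a_ij = 2(alpha_i, alpha_j)/(alpha_j, alpha_j); the resulting 7x7 Cartan matrix is
[[2, 0, 0, -1, 0, 0, 0], [0, 2, 0, 0, -1, -1, 0], [0, 0, 2, 0, -1, 0, -1], [-1, 0, 0, 2, 0, -1, 0], [0, -1, -1, 0, 2, 0, 0], [0, -1, 0, -1, 0, 2, 0], [0, 0, -2, 0, 0, 0, 2]].
The roots have two lengths (squared-length ratio 2:1); the short ones are alpha_{1,2,3,4,5,6}. The associated Dynkin diagram is a chain of 7 nodes with a double edge at one end; the terminal node there is the unique long simple root (C_7), so the type is C_7 (the algebra sp(14)).

type C_7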